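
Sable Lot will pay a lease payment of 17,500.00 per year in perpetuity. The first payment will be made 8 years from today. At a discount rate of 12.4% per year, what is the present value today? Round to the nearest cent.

62266.17

Value at end of year 7: C / r = 17,500.00 / 0.124 = 141,129.0323
Discount to today: PV = 141,129.0323 / (1 + 0.124)^7 = 141,129.0323 / 2.266544 = 62,266.17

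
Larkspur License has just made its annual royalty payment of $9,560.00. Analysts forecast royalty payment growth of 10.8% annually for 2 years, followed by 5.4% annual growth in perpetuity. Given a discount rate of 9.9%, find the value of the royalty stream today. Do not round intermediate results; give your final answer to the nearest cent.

D_1 = 10592.48000
D_2 = 11736.46784
Terminal value at year 2: TV = D_2×(1+g_2)/(r−g_2) = 12370.23710/0.045 = 274894.15785
P_0 = D_1/(1+r)^1 + D_2/(1+r)^2 + TV/(1+r)^2
    = 9638.28935 + 9717.21984 + 227598.88248 = 246954.39167

$246954.39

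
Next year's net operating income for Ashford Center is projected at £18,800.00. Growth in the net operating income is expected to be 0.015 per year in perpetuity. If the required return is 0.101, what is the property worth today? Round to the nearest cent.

£218604.65

Growing perpetuity: P = D₁ / (r − g) = £18,800.0000 / (0.101 − 0.015) = £218,604.65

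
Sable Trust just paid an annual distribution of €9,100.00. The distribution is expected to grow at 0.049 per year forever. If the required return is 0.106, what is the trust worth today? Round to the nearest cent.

€167471.93

D₁ = D₀ × (1 + g) = €9,100.00 × 1.049 = €9,545.9000
Growing perpetuity: P = D₁ / (r − g) = €9,545.9000 / (0.106 − 0.049) = €167,471.93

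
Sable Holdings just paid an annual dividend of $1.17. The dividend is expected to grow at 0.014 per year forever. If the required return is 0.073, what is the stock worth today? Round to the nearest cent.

$20.11

D₁ = D₀ × (1 + g) = $1.17 × 1.014 = $1.1864
Growing perpetuity: P = D₁ / (r − g) = $1.1864 / (0.073 − 0.014) = $20.11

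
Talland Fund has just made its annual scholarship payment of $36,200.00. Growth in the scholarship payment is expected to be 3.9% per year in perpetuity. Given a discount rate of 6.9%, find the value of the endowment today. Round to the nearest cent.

D₁ = D₀ × (1 + g) = $36,200.00 × 1.039 = $37,611.8000
Growing perpetuity: P = D₁ / (r − g) = $37,611.8000 / (0.069 − 0.039) = $1,253,726.67

$1253726.67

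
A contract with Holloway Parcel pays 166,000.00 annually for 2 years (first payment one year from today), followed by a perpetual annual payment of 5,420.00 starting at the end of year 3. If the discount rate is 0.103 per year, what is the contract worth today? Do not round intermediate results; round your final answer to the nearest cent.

330195.95

PV of 2-year annuity: 166,000.00 × [1 − (1+0.103)^−2] / 0.103 = 286943.46335
Perpetuity value at year 2: 5,420.00 / 0.103 = 52621.35922
PV of perpetuity: 52621.35922 / (1+0.103)^2 = 43252.48229
Total PV = 286943.46335 + 43252.48229 = 330195.94564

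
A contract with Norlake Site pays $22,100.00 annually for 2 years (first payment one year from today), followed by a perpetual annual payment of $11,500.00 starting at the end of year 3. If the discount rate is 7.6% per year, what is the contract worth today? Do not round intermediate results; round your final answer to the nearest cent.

$170322.57

PV of 2-year annuity: $22,100.00 × [1 − (1+0.076)^−2] / 0.076 = 39627.35451
Perpetuity value at year 2: $11,500.00 / 0.076 = 151315.78947
PV of perpetuity: 151315.78947 / (1+0.076)^2 = 130695.22038
Total PV = 39627.35451 + 130695.22038 = 170322.57490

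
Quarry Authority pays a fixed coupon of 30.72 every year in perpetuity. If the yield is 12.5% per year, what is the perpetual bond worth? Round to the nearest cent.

245.76

Level perpetuity: PV = C / r = 30.72 / 0.125 = 245.76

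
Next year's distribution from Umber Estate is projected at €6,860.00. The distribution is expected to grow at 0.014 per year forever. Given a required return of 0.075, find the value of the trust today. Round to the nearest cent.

Growing perpetuity: P = D₁ / (r − g) = €6,860.0000 / (0.075 − 0.014) = €112,459.02

€112459.02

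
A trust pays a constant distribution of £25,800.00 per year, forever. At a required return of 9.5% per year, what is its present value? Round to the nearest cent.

Level perpetuity: PV = C / r = £25,800.00 / 0.095 = £271,578.95

£271578.95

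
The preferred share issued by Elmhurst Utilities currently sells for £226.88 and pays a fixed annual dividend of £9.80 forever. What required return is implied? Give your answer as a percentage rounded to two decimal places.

P = C/r ⇒ r = C/P = £9.80/£226.88 = 0.043195

4.32%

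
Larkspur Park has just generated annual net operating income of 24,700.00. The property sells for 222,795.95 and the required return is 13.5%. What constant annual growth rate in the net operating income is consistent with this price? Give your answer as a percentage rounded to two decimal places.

P = D₀(1+g)/(r−g) ⇒ P(r−g) = D₀(1+g) ⇒ g(P+D₀) = P·r − D₀
g = (P·r − D₀)/(P + D₀) = (222,795.95×0.135 − 24,700.00) / (222,795.95 + 24,700.00) = 0.021727

2.17%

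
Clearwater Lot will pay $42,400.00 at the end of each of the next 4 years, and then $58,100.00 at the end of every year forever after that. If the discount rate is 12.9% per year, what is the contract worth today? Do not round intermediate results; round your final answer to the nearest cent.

PV of 4-year annuity: $42,400.00 × [1 − (1+0.129)^−4] / 0.129 = 126380.07632
Perpetuity value at year 4: $58,100.00 / 0.129 = 450387.59690
PV of perpetuity: 450387.59690 / (1+0.129)^4 = 277211.12440
Total PV = 126380.07632 + 277211.12440 = 403591.20071

$403591.20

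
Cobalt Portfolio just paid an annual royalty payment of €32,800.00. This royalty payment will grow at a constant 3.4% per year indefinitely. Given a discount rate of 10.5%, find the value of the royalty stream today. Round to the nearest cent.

D₁ = D₀ × (1 + g) = €32,800.00 × 1.034 = €33,915.2000
Growing perpetuity: P = D₁ / (r − g) = €33,915.2000 / (0.105 − 0.034) = €477,678.87

€477678.87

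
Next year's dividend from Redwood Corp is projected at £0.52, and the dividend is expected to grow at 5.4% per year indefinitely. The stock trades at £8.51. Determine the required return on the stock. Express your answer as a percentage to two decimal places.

11.51%

P = D₁/(r − g) ⇒ r = D₁/P + g = £0.5200/£8.51 + 0.054 = 0.061105 + 0.054 = 0.115105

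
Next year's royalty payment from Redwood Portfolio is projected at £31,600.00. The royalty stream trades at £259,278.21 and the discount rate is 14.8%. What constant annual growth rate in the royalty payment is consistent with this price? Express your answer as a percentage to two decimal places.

2.61%

P = D₁/(r−g) ⇒ g = r − D₁/P = 0.148 − £31,600.00/£259,278.21 = 0.026123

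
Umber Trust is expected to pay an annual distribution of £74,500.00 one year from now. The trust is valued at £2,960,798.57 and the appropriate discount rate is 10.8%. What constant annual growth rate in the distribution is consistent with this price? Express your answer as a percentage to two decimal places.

8.28%

P = D₁/(r−g) ⇒ g = r − D₁/P = 0.108 − £74,500.00/£2,960,798.57 = 0.082838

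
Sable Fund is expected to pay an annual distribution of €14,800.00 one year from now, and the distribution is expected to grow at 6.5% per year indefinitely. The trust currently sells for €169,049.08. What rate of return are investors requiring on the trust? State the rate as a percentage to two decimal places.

P = D₁/(r − g) ⇒ r = D₁/P + g = €14,800.0000/€169,049.08 + 0.065 = 0.087549 + 0.065 = 0.152549

15.25%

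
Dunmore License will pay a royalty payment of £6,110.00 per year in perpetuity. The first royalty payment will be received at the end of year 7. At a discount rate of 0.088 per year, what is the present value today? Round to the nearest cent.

Value at end of year 6: C / r = £6,110.00 / 0.088 = £69,431.8182
Discount to today: PV = £69,431.8182 / (1 + 0.088)^6 = £69,431.8182 / 1.658721 = £41,858.65

£41858.65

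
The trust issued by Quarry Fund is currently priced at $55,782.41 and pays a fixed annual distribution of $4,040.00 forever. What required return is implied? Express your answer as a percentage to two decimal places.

P = C/r ⇒ r = C/P = $4,040.00/$55,782.41 = 0.072424

7.24%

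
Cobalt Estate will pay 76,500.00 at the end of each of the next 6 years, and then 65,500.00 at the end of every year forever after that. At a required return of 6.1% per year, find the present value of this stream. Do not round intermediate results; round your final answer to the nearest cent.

1127691.53

PV of 6-year annuity: 76,500.00 × [1 − (1+0.061)^−6] / 0.061 = 374996.30269
Perpetuity value at year 6: 65,500.00 / 0.061 = 1073770.49180
PV of perpetuity: 1073770.49180 / (1+0.061)^6 = 752695.22610
Total PV = 374996.30269 + 752695.22610 = 1127691.52879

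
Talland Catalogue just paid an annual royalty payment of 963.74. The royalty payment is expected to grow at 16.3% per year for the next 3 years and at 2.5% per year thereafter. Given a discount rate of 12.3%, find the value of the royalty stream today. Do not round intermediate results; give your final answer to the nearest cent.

D_1 = 1120.82962
D_2 = 1303.52485
D_3 = 1515.99940
Terminal value at year 3: TV = D_3×(1+g_2)/(r−g_2) = 1553.89938/0.098 = 15856.11616
P_0 = D_1/(1+r)^1 + D_2/(1+r)^2 + D_3/(1+r)^3 + TV/(1+r)^3
    = 998.06734 + 1033.61738 + 1070.43367 + 11195.86234 = 14297.98072

14297.98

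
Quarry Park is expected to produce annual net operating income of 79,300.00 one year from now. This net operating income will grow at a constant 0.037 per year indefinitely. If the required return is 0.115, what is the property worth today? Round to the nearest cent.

1016666.67

Growing perpetuity: P = D₁ / (r − g) = 79,300.0000 / (0.115 − 0.037) = 1,016,666.67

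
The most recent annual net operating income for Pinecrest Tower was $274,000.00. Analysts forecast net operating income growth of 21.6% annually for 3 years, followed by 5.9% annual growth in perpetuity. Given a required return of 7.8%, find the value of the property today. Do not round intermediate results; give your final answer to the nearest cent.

D_1 = 333184.00000
D_2 = 405151.74400
D_3 = 492664.52070
Terminal value at year 3: TV = D_3×(1+g_2)/(r−g_2) = 521731.72743/0.019 = 27459564.60134
P_0 = D_1/(1+r)^1 + D_2/(1+r)^2 + D_3/(1+r)^3 + TV/(1+r)^3
    = 309076.06679 + 348642.39074 + 393273.79141 + 21919839.21591 = 22970831.46485

$22970831.46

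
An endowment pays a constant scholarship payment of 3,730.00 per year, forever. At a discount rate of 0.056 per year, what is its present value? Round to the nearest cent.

66607.14

Level perpetuity: PV = C / r = 3,730.00 / 0.056 = 66,607.14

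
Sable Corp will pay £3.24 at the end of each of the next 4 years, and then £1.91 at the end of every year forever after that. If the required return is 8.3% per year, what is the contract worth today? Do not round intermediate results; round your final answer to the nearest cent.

PV of 4-year annuity: £3.24 × [1 − (1+0.083)^−4] / 0.083 = 10.66002
Perpetuity value at year 4: £1.91 / 0.083 = 23.01205
PV of perpetuity: 23.01205 / (1+0.083)^4 = 16.72790
Total PV = 10.66002 + 16.72790 = 27.38792

£27.39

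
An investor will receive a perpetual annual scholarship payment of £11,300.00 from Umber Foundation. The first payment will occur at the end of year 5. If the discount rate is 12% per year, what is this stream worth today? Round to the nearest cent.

Value at end of year 4: C / r = £11,300.00 / 0.12 = £94,166.6667
Discount to today: PV = £94,166.6667 / (1 + 0.12)^4 = £94,166.6667 / 1.573519 = £59,844.62

£59844.62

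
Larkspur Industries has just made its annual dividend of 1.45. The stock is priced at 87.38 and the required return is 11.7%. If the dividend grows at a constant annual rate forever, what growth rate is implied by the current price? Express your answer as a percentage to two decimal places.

9.88%

P = D₀(1+g)/(r−g) ⇒ P(r−g) = D₀(1+g) ⇒ g(P+D₀) = P·r − D₀
g = (P·r − D₀)/(P + D₀) = (87.38×0.117 − 1.45) / (87.38 + 1.45) = 0.098767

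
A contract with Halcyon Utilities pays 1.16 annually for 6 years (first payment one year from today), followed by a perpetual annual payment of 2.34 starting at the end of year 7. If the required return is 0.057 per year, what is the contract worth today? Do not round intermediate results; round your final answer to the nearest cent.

PV of 6-year annuity: 1.16 × [1 − (1+0.057)^−6] / 0.057 = 5.75826
Perpetuity value at year 6: 2.34 / 0.057 = 41.05263
PV of perpetuity: 41.05263 / (1+0.057)^6 = 29.43683
Total PV = 5.75826 + 29.43683 = 35.19509

35.20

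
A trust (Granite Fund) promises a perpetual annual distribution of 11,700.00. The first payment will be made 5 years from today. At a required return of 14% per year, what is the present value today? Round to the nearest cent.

Value at end of year 4: C / r = 11,700.00 / 0.14 = 83,571.4286
Discount to today: PV = 83,571.4286 / (1 + 0.14)^4 = 83,571.4286 / 1.688960 = 49,480.99

49480.99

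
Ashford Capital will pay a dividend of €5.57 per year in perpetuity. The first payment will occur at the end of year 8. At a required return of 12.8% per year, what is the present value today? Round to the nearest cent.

€18.73

Value at end of year 7: C / r = €5.57 / 0.128 = €43.5156
Discount to today: PV = €43.5156 / (1 + 0.128)^7 = €43.5156 / 2.323612 = €18.73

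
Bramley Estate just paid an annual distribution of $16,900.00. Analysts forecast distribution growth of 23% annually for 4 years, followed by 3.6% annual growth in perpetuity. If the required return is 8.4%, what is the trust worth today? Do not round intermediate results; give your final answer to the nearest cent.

$698295.98

D_1 = 20787.00000
D_2 = 25568.01000
D_3 = 31448.65230
D_4 = 38681.84233
Terminal value at year 4: TV = D_4×(1+g_2)/(r−g_2) = 40074.38865/0.048 = 834883.09693
P_0 = D_1/(1+r)^1 + D_2/(1+r)^2 + D_3/(1+r)^3 + D_4/(1+r)^4 + TV/(1+r)^4
    = 19176.19926 + 21758.97149 + 24689.60787 + 28014.96096 + 604656.24067 = 698295.98025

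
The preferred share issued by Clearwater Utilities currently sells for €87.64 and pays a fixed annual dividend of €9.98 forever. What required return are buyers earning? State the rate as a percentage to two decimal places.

P = C/r ⇒ r = C/P = €9.98/€87.64 = 0.113875

11.39%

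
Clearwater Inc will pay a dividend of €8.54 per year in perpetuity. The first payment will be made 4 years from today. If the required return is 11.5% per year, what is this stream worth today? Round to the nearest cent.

€53.57

Value at end of year 3: C / r = €8.54 / 0.115 = €74.2609
Discount to today: PV = €74.2609 / (1 + 0.115)^3 = €74.2609 / 1.386196 = €53.57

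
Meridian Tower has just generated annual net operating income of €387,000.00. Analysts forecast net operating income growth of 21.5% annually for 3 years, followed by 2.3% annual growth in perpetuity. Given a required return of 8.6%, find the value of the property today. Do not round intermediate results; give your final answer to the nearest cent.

D_1 = 470205.00000
D_2 = 571299.07500
D_3 = 694128.37612
Terminal value at year 3: TV = D_3×(1+g_2)/(r−g_2) = 710093.32878/0.063 = 11271322.67898
P_0 = D_1/(1+r)^1 + D_2/(1+r)^2 + D_3/(1+r)^3 + TV/(1+r)^3
    = 432969.61326 + 484399.70544 + 541938.89697 + 8800055.42227 = 10259363.63795

€10259363.64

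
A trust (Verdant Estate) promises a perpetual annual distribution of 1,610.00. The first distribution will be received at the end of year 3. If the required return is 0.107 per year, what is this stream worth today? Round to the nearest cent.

Value at end of year 2: C / r = 1,610.00 / 0.107 = 15,046.7290
Discount to today: PV = 15,046.7290 / (1 + 0.107)^2 = 15,046.7290 / 1.225449 = 12,278.54

12278.54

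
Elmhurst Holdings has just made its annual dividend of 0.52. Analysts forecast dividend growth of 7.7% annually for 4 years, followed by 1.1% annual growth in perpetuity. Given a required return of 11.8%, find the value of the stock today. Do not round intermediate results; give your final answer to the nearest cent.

6.13

D_1 = 0.56004
D_2 = 0.60316
D_3 = 0.64961
D_4 = 0.69963
Terminal value at year 4: TV = D_4×(1+g_2)/(r−g_2) = 0.70732/0.107 = 6.61049
P_0 = D_1/(1+r)^1 + D_2/(1+r)^2 + D_3/(1+r)^3 + D_4/(1+r)^4 + TV/(1+r)^4
    = 0.50093 + 0.48256 + 0.46486 + 0.44782 + 4.23123 = 6.12740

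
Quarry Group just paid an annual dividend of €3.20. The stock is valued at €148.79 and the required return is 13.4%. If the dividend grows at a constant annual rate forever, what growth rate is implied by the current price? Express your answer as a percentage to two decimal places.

11.01%

P = D₀(1+g)/(r−g) ⇒ P(r−g) = D₀(1+g) ⇒ g(P+D₀) = P·r − D₀
g = (P·r − D₀)/(P + D₀) = (€148.79×0.134 − €3.20) / (€148.79 + €3.20) = 0.110125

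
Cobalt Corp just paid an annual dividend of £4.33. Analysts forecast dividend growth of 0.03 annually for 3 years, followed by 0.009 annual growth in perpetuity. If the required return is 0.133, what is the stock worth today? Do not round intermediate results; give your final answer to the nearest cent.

£37.24

D_1 = 4.45990
D_2 = 4.59370
D_3 = 4.73151
Terminal value at year 3: TV = D_3×(1+g_2)/(r−g_2) = 4.77409/0.124 = 38.50074
P_0 = D_1/(1+r)^1 + D_2/(1+r)^2 + D_3/(1+r)^3 + TV/(1+r)^3
    = 3.93636 + 3.57851 + 3.25319 + 26.47155 = 37.23962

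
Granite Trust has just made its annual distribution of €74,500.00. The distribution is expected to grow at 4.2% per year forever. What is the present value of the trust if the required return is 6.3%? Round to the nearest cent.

€3696619.05

D₁ = D₀ × (1 + g) = €74,500.00 × 1.042 = €77,629.0000
Growing perpetuity: P = D₁ / (r − g) = €77,629.0000 / (0.063 − 0.042) = €3,696,619.05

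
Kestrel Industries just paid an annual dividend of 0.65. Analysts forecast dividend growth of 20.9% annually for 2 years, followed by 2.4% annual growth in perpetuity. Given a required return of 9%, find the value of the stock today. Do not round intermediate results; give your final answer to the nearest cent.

D_1 = 0.78585
D_2 = 0.95009
Terminal value at year 2: TV = D_2×(1+g_2)/(r−g_2) = 0.97289/0.066 = 14.74083
P_0 = D_1/(1+r)^1 + D_2/(1+r)^2 + TV/(1+r)^2
    = 0.72096 + 0.79967 + 12.40706 = 13.92770

13.93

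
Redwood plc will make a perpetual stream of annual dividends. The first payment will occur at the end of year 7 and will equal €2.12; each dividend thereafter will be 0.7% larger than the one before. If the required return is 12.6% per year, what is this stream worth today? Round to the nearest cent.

Value at end of year 6: C₁ / (r − g) = €2.12 / (0.126 − 0.007) = €17.8151
Discount to today: PV = €17.8151 / (1 + 0.126)^6 = €17.8151 / 2.038123 = €8.74

€8.74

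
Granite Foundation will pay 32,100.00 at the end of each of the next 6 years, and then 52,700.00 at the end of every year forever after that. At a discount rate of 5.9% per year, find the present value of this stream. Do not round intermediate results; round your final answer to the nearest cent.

791604.41

PV of 6-year annuity: 32,100.00 × [1 − (1+0.059)^−6] / 0.059 = 158343.26520
Perpetuity value at year 6: 52,700.00 / 0.059 = 893220.33898
PV of perpetuity: 893220.33898 / (1+0.059)^6 = 633261.14658
Total PV = 158343.26520 + 633261.14658 = 791604.41178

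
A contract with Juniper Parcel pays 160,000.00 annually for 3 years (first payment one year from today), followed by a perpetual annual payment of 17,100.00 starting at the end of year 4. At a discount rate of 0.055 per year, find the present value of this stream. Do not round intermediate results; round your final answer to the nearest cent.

PV of 3-year annuity: 160,000.00 × [1 − (1+0.055)^−3] / 0.055 = 431669.34056
Perpetuity value at year 3: 17,100.00 / 0.055 = 310909.09091
PV of perpetuity: 310909.09091 / (1+0.055)^3 = 264774.43014
Total PV = 431669.34056 + 264774.43014 = 696443.77069

696443.77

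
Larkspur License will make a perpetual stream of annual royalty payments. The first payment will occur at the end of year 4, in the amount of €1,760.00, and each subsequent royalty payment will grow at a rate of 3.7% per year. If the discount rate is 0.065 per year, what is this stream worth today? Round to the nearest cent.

Value at end of year 3: C₁ / (r − g) = €1,760.00 / (0.065 − 0.037) = €62,857.1429
Discount to today: PV = €62,857.1429 / (1 + 0.065)^3 = €62,857.1429 / 1.207950 = €52,036.23

€52036.23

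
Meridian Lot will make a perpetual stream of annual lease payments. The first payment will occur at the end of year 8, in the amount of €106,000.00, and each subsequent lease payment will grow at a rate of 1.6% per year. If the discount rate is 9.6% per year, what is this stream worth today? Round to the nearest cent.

Value at end of year 7: C₁ / (r − g) = €106,000.00 / (0.096 − 0.016) = €1,325,000.0000
Discount to today: PV = €1,325,000.0000 / (1 + 0.096)^7 = €1,325,000.0000 / 1.899651 = €697,496.45

€697496.45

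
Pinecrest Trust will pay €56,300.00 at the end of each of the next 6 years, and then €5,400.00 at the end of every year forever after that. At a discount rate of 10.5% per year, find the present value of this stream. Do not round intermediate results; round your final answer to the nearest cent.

PV of 6-year annuity: €56,300.00 × [1 − (1+0.105)^−6] / 0.105 = 241649.69953
Perpetuity value at year 6: €5,400.00 / 0.105 = 51428.57143
PV of perpetuity: 51428.57143 / (1+0.105)^6 = 28250.80273
Total PV = 241649.69953 + 28250.80273 = 269900.50227

€269900.50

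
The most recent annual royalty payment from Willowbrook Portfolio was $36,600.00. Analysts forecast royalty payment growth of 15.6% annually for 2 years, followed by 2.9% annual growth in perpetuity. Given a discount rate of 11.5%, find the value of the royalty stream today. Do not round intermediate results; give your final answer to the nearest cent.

D_1 = 42309.60000
D_2 = 48909.89760
Terminal value at year 2: TV = D_2×(1+g_2)/(r−g_2) = 50328.28463/0.086 = 585212.61198
P_0 = D_1/(1+r)^1 + D_2/(1+r)^2 + TV/(1+r)^2
    = 37945.82960 + 39341.14710 + 470721.39957 = 548008.37626

$548008.38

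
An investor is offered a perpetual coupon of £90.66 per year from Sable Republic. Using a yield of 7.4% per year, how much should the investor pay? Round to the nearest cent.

Level perpetuity: PV = C / r = £90.66 / 0.074 = £1,225.14

£1225.14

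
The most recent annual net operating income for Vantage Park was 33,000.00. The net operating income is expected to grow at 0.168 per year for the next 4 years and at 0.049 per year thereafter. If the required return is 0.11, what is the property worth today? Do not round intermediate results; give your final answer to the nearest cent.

D_1 = 38544.00000
D_2 = 45019.39200
D_3 = 52582.64986
D_4 = 61416.53503
Terminal value at year 4: TV = D_4×(1+g_2)/(r−g_2) = 64425.94525/0.061 = 1056163.03686
P_0 = D_1/(1+r)^1 + D_2/(1+r)^2 + D_3/(1+r)^3 + D_4/(1+r)^4 + TV/(1+r)^4
    = 34724.32432 + 36538.74848 + 38447.98038 + 40456.97395 + 695727.30613 = 845895.33326

845895.33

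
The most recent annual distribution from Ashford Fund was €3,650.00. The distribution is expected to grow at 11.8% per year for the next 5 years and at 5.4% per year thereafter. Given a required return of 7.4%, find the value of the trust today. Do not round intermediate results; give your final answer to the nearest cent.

€255740.19

D_1 = 4080.70000
D_2 = 4562.22260
D_3 = 5100.56487
D_4 = 5702.43152
D_5 = 6375.31844
Terminal value at year 5: TV = D_5×(1+g_2)/(r−g_2) = 6719.58564/0.02 = 335979.28182
P_0 = D_1/(1+r)^1 + D_2/(1+r)^2 + D_3/(1+r)^3 + D_4/(1+r)^4 + D_5/(1+r)^5 + TV/(1+r)^5
    = 3799.53445 + 3955.19508 + 4117.23287 + 4285.90907 + 4461.49567 + 235120.82157 = 255740.18871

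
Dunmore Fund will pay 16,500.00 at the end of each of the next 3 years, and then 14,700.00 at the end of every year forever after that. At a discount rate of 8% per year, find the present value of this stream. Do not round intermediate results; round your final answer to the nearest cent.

PV of 3-year annuity: 16,500.00 × [1 − (1+0.08)^−3] / 0.08 = 42522.10029
Perpetuity value at year 3: 14,700.00 / 0.08 = 183750.00000
PV of perpetuity: 183750.00000 / (1+0.08)^3 = 145866.67429
Total PV = 42522.10029 + 145866.67429 = 188388.77458

188388.77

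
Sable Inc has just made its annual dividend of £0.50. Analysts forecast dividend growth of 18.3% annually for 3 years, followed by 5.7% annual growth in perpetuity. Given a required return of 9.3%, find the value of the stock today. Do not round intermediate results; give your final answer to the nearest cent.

D_1 = 0.59150
D_2 = 0.69974
D_3 = 0.82780
Terminal value at year 3: TV = D_3×(1+g_2)/(r−g_2) = 0.87498/0.036 = 24.30506
P_0 = D_1/(1+r)^1 + D_2/(1+r)^2 + D_3/(1+r)^3 + TV/(1+r)^3
    = 0.54117 + 0.58573 + 0.63396 + 18.61385 = 20.37472

£20.37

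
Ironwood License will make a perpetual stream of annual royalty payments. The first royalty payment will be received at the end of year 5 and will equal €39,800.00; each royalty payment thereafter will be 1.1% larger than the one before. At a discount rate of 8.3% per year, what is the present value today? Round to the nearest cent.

€401824.81

Value at end of year 4: C₁ / (r − g) = €39,800.00 / (0.083 − 0.011) = €552,777.7778
Discount to today: PV = €552,777.7778 / (1 + 0.083)^4 = €552,777.7778 / 1.375669 = €401,824.81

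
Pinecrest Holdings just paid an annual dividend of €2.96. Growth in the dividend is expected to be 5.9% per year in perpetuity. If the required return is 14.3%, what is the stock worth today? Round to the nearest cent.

D₁ = D₀ × (1 + g) = €2.96 × 1.059 = €3.1346
Growing perpetuity: P = D₁ / (r − g) = €3.1346 / (0.143 − 0.059) = €37.32

€37.32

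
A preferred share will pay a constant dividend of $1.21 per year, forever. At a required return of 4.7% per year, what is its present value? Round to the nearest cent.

$25.74

Level perpetuity: PV = C / r = $1.21 / 0.047 = $25.74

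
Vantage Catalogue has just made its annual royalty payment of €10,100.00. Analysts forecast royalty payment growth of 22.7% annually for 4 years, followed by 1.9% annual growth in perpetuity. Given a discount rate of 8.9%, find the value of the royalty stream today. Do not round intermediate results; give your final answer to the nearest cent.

D_1 = 12392.70000
D_2 = 15205.84290
D_3 = 18657.56924
D_4 = 22892.83746
Terminal value at year 4: TV = D_4×(1+g_2)/(r−g_2) = 23327.80137/0.07 = 333254.30524
P_0 = D_1/(1+r)^1 + D_2/(1+r)^2 + D_3/(1+r)^3 + D_4/(1+r)^4 + TV/(1+r)^4
    = 11379.88981 + 12821.96951 + 14446.79209 + 16277.51505 + 236954.11200 = 291880.27846

€291880.28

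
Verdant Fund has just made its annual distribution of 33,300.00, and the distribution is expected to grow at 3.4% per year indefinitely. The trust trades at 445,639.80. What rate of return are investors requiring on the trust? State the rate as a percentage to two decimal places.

11.13%

D₁ = 33,300.00 × 1.034 = 34,432.2000
P = D₁/(r − g) ⇒ r = D₁/P + g = 34,432.2000/445,639.80 + 0.034 = 0.077265 + 0.034 = 0.111265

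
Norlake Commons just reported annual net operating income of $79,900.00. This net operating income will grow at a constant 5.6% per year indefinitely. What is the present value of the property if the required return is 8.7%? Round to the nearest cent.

D₁ = D₀ × (1 + g) = $79,900.00 × 1.056 = $84,374.4000
Growing perpetuity: P = D₁ / (r − g) = $84,374.4000 / (0.087 − 0.056) = $2,721,754.84

$2721754.84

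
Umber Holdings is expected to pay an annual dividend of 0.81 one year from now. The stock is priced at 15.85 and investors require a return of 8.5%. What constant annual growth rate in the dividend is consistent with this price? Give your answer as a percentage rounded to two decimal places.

P = D₁/(r−g) ⇒ g = r − D₁/P = 0.085 − 0.81/15.85 = 0.033896

3.39%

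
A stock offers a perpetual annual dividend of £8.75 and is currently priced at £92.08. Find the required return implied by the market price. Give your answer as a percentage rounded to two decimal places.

9.50%

P = C/r ⇒ r = C/P = £8.75/£92.08 = 0.095026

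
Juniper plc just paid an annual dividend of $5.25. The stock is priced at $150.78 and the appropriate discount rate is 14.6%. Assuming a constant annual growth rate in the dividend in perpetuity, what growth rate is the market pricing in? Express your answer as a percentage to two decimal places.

10.74%

P = D₀(1+g)/(r−g) ⇒ P(r−g) = D₀(1+g) ⇒ g(P+D₀) = P·r − D₀
g = (P·r − D₀)/(P + D₀) = ($150.78×0.146 − $5.25) / ($150.78 + $5.25) = 0.107440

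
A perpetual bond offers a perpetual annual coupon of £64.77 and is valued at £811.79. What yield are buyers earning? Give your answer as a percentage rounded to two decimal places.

7.98%

P = C/r ⇒ r = C/P = £64.77/£811.79 = 0.079787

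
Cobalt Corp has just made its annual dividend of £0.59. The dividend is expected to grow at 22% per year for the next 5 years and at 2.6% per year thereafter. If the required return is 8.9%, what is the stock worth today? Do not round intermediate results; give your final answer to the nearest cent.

£21.16

D_1 = 0.71980
D_2 = 0.87816
D_3 = 1.07135
D_4 = 1.30705
D_5 = 1.59460
Terminal value at year 5: TV = D_5×(1+g_2)/(r−g_2) = 1.63606/0.063 = 25.96916
P_0 = D_1/(1+r)^1 + D_2/(1+r)^2 + D_3/(1+r)^3 + D_4/(1+r)^4 + D_5/(1+r)^5 + TV/(1+r)^5
    = 0.66097 + 0.74048 + 0.82956 + 0.92935 + 1.04115 + 16.95581 = 21.15733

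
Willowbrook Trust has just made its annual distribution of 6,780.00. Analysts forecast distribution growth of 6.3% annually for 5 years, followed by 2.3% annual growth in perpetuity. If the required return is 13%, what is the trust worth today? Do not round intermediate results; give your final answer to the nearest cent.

D_1 = 7207.14000
D_2 = 7661.18982
D_3 = 8143.84478
D_4 = 8656.90700
D_5 = 9202.29214
Terminal value at year 5: TV = D_5×(1+g_2)/(r−g_2) = 9413.94486/0.107 = 87980.79308
P_0 = D_1/(1+r)^1 + D_2/(1+r)^2 + D_3/(1+r)^3 + D_4/(1+r)^4 + D_5/(1+r)^5 + TV/(1+r)^5
    = 6378.00000 + 5999.83540 + 5644.09295 + 5309.44319 + 4994.63549 + 47752.44962 = 76078.45665

76078.46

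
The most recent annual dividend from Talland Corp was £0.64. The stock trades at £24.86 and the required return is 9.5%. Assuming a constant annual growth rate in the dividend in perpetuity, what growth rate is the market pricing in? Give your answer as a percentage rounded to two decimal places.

6.75%

P = D₀(1+g)/(r−g) ⇒ P(r−g) = D₀(1+g) ⇒ g(P+D₀) = P·r − D₀
g = (P·r − D₀)/(P + D₀) = (£24.86×0.095 − £0.64) / (£24.86 + £0.64) = 0.067518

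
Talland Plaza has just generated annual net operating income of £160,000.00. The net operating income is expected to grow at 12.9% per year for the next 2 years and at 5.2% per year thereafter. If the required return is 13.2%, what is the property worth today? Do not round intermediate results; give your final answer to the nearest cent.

£2411591.87

D_1 = 180640.00000
D_2 = 203942.56000
Terminal value at year 2: TV = D_2×(1+g_2)/(r−g_2) = 214547.57312/0.08 = 2681844.66400
P_0 = D_1/(1+r)^1 + D_2/(1+r)^2 + TV/(1+r)^2
    = 159575.97173 + 159153.06721 + 2092862.83385 = 2411591.87279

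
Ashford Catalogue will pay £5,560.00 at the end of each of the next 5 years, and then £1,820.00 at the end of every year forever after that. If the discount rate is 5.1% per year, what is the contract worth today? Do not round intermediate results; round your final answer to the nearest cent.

£51833.85

PV of 5-year annuity: £5,560.00 × [1 − (1+0.051)^−5] / 0.051 = 24005.49339
Perpetuity value at year 5: £1,820.00 / 0.051 = 35686.27451
PV of perpetuity: 35686.27451 / (1+0.051)^5 = 27828.36120
Total PV = 24005.49339 + 27828.36120 = 51833.85460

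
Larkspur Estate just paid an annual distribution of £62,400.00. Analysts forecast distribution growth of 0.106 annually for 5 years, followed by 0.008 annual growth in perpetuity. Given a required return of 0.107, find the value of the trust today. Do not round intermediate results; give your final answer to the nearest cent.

£943636.45

D_1 = 69014.40000
D_2 = 76329.92640
D_3 = 84420.89860
D_4 = 93369.51385
D_5 = 103266.68232
Terminal value at year 5: TV = D_5×(1+g_2)/(r−g_2) = 104092.81578/0.099 = 1051442.58360
P_0 = D_1/(1+r)^1 + D_2/(1+r)^2 + D_3/(1+r)^3 + D_4/(1+r)^4 + D_5/(1+r)^5 + TV/(1+r)^5
    = 62343.63144 + 62287.31379 + 62231.04702 + 62174.83108 + 62118.66592 + 632480.96212 = 943636.45138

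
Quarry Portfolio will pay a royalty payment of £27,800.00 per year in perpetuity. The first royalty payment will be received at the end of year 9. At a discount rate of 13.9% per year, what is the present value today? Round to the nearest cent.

Value at end of year 8: C / r = £27,800.00 / 0.139 = £200,000.0000
Discount to today: PV = £200,000.0000 / (1 + 0.139)^8 = £200,000.0000 / 2.832630 = £70,605.77

£70605.77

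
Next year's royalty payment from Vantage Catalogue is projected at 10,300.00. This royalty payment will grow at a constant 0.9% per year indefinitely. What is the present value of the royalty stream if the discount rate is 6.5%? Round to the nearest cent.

183928.57

Growing perpetuity: P = D₁ / (r − g) = 10,300.0000 / (0.065 − 0.009) = 183,928.57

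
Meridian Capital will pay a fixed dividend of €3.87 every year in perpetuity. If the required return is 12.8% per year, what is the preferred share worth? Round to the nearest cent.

€30.23

Level perpetuity: PV = C / r = €3.87 / 0.128 = €30.23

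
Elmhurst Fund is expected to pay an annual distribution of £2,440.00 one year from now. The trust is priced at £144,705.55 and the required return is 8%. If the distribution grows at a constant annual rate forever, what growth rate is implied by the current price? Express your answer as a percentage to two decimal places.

P = D₁/(r−g) ⇒ g = r − D₁/P = 0.08 − £2,440.00/£144,705.55 = 0.063138

6.31%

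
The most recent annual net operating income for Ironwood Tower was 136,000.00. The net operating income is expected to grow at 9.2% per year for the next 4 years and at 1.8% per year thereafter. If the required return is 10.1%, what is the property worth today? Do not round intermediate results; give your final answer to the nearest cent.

2147145.57

D_1 = 148512.00000
D_2 = 162175.10400
D_3 = 177095.21357
D_4 = 193387.97322
Terminal value at year 4: TV = D_4×(1+g_2)/(r−g_2) = 196868.95673/0.083 = 2371915.14138
P_0 = D_1/(1+r)^1 + D_2/(1+r)^2 + D_3/(1+r)^3 + D_4/(1+r)^4 + TV/(1+r)^4
    = 134888.28338 + 133785.65436 + 132692.03866 + 131607.36259 + 1614172.23033 = 2147145.56932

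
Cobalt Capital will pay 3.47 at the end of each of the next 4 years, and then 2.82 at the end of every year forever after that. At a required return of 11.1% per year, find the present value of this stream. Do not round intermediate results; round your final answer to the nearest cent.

27.42

PV of 4-year annuity: 3.47 × [1 − (1+0.111)^−4] / 0.111 = 10.74254
Perpetuity value at year 4: 2.82 / 0.111 = 25.40541
PV of perpetuity: 25.40541 / (1+0.111)^4 = 16.67516
Total PV = 10.74254 + 16.67516 = 27.41770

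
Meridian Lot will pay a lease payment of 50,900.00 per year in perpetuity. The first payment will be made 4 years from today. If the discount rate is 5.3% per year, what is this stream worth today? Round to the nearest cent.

Value at end of year 3: C / r = 50,900.00 / 0.053 = 960,377.3585
Discount to today: PV = 960,377.3585 / (1 + 0.053)^3 = 960,377.3585 / 1.167576 = 822,539.57

822539.57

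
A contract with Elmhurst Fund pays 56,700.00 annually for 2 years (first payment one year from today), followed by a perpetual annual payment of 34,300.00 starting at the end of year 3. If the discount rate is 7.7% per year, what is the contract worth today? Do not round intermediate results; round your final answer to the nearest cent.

PV of 2-year annuity: 56,700.00 × [1 − (1+0.077)^−2] / 0.077 = 101528.54183
Perpetuity value at year 2: 34,300.00 / 0.077 = 445454.54545
PV of perpetuity: 445454.54545 / (1+0.077)^2 = 384036.04484
Total PV = 101528.54183 + 384036.04484 = 485564.58667

485564.59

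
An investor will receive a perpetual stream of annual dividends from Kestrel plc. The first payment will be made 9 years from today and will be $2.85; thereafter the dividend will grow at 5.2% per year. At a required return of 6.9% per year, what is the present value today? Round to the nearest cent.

Value at end of year 8: C₁ / (r − g) = $2.85 / (0.069 − 0.052) = $167.6471
Discount to today: PV = $167.6471 / (1 + 0.069)^8 = $167.6471 / 1.705382 = $98.30

$98.30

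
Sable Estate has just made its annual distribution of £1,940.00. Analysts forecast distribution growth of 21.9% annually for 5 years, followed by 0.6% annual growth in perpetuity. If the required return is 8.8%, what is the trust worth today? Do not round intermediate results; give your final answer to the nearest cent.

£55839.92

D_1 = 2364.86000
D_2 = 2882.76434
D_3 = 3514.08973
D_4 = 4283.67538
D_5 = 5221.80029
Terminal value at year 5: TV = D_5×(1+g_2)/(r−g_2) = 5253.13109/0.082 = 64062.57429
P_0 = D_1/(1+r)^1 + D_2/(1+r)^2 + D_3/(1+r)^3 + D_4/(1+r)^4 + D_5/(1+r)^5 + TV/(1+r)^5
    = 2173.58456 + 2435.29373 + 2728.51384 + 3057.03894 + 3425.11992 + 42020.37362 = 55839.92460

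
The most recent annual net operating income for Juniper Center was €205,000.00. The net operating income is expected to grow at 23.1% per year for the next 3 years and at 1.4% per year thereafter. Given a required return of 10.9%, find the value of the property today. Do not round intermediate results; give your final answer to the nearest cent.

€3753101.16

D_1 = 252355.00000
D_2 = 310649.00500
D_3 = 382408.92516
Terminal value at year 3: TV = D_3×(1+g_2)/(r−g_2) = 387762.65011/0.095 = 4081712.10639
P_0 = D_1/(1+r)^1 + D_2/(1+r)^2 + D_3/(1+r)^3 + TV/(1+r)^3
    = 227551.84851 + 252584.60371 + 280371.18771 + 2992593.51936 = 3753101.15929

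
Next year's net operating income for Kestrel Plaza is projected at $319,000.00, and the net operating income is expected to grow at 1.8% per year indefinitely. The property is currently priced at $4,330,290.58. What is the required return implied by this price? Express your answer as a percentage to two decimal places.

P = D₁/(r − g) ⇒ r = D₁/P + g = $319,000.0000/$4,330,290.58 + 0.018 = 0.073667 + 0.018 = 0.091667

9.17%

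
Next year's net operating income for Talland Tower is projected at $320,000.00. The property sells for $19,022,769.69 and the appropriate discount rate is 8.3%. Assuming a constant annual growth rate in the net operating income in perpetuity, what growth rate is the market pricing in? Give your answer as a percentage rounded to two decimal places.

6.62%

P = D₁/(r−g) ⇒ g = r − D₁/P = 0.083 − $320,000.00/$19,022,769.69 = 0.066178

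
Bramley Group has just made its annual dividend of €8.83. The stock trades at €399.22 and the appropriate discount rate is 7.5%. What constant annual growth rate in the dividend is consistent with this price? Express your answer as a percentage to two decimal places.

P = D₀(1+g)/(r−g) ⇒ P(r−g) = D₀(1+g) ⇒ g(P+D₀) = P·r − D₀
g = (P·r − D₀)/(P + D₀) = (€399.22×0.075 − €8.83) / (€399.22 + €8.83) = 0.051738

5.17%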